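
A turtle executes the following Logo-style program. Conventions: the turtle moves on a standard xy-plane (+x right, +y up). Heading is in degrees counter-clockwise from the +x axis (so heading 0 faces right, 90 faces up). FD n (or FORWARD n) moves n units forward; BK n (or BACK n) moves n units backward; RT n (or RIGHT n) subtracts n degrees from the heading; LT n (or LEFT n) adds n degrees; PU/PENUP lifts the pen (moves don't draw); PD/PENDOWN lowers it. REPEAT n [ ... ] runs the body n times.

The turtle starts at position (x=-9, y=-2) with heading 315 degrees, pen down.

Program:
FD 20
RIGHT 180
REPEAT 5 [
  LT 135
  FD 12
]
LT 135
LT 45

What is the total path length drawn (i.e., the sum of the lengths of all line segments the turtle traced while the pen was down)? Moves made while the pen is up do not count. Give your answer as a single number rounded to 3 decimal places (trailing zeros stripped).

Executing turtle program step by step:
Start: pos=(-9,-2), heading=315, pen down
FD 20: (-9,-2) -> (5.142,-16.142) [heading=315, draw]
RT 180: heading 315 -> 135
REPEAT 5 [
  -- iteration 1/5 --
  LT 135: heading 135 -> 270
  FD 12: (5.142,-16.142) -> (5.142,-28.142) [heading=270, draw]
  -- iteration 2/5 --
  LT 135: heading 270 -> 45
  FD 12: (5.142,-28.142) -> (13.627,-19.657) [heading=45, draw]
  -- iteration 3/5 --
  LT 135: heading 45 -> 180
  FD 12: (13.627,-19.657) -> (1.627,-19.657) [heading=180, draw]
  -- iteration 4/5 --
  LT 135: heading 180 -> 315
  FD 12: (1.627,-19.657) -> (10.113,-28.142) [heading=315, draw]
  -- iteration 5/5 --
  LT 135: heading 315 -> 90
  FD 12: (10.113,-28.142) -> (10.113,-16.142) [heading=90, draw]
]
LT 135: heading 90 -> 225
LT 45: heading 225 -> 270
Final: pos=(10.113,-16.142), heading=270, 6 segment(s) drawn

Segment lengths:
  seg 1: (-9,-2) -> (5.142,-16.142), length = 20
  seg 2: (5.142,-16.142) -> (5.142,-28.142), length = 12
  seg 3: (5.142,-28.142) -> (13.627,-19.657), length = 12
  seg 4: (13.627,-19.657) -> (1.627,-19.657), length = 12
  seg 5: (1.627,-19.657) -> (10.113,-28.142), length = 12
  seg 6: (10.113,-28.142) -> (10.113,-16.142), length = 12
Total = 80

Answer: 80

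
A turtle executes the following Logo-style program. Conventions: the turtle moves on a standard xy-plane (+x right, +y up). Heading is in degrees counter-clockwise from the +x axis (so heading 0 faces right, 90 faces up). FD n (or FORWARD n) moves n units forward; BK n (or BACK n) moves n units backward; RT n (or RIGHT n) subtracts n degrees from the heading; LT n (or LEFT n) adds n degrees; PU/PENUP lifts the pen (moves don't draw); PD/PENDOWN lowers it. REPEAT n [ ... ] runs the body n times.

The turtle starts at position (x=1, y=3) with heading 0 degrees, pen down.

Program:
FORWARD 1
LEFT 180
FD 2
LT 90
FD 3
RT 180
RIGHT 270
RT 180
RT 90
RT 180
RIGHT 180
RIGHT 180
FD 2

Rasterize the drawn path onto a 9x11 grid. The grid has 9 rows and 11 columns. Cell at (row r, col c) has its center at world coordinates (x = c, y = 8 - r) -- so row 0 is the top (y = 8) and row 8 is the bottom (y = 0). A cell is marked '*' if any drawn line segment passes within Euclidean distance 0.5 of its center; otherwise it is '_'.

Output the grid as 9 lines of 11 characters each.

Segment 0: (1,3) -> (2,3)
Segment 1: (2,3) -> (0,3)
Segment 2: (0,3) -> (-0,0)
Segment 3: (-0,0) -> (0,2)

Answer: ___________
___________
___________
___________
___________
***________
*__________
*__________
*__________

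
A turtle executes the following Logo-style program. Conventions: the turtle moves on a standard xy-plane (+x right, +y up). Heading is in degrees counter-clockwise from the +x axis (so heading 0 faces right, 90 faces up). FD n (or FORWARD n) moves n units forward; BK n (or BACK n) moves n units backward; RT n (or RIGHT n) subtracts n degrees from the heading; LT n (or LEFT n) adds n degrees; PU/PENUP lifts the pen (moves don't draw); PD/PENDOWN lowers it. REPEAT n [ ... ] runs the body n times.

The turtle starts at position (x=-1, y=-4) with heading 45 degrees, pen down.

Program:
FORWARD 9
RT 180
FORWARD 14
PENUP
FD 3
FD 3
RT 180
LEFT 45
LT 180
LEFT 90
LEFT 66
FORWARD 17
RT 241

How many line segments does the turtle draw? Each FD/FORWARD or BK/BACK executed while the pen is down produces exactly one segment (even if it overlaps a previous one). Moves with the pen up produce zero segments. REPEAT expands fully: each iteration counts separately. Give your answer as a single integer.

Executing turtle program step by step:
Start: pos=(-1,-4), heading=45, pen down
FD 9: (-1,-4) -> (5.364,2.364) [heading=45, draw]
RT 180: heading 45 -> 225
FD 14: (5.364,2.364) -> (-4.536,-7.536) [heading=225, draw]
PU: pen up
FD 3: (-4.536,-7.536) -> (-6.657,-9.657) [heading=225, move]
FD 3: (-6.657,-9.657) -> (-8.778,-11.778) [heading=225, move]
RT 180: heading 225 -> 45
LT 45: heading 45 -> 90
LT 180: heading 90 -> 270
LT 90: heading 270 -> 0
LT 66: heading 0 -> 66
FD 17: (-8.778,-11.778) -> (-1.864,3.752) [heading=66, move]
RT 241: heading 66 -> 185
Final: pos=(-1.864,3.752), heading=185, 2 segment(s) drawn
Segments drawn: 2

Answer: 2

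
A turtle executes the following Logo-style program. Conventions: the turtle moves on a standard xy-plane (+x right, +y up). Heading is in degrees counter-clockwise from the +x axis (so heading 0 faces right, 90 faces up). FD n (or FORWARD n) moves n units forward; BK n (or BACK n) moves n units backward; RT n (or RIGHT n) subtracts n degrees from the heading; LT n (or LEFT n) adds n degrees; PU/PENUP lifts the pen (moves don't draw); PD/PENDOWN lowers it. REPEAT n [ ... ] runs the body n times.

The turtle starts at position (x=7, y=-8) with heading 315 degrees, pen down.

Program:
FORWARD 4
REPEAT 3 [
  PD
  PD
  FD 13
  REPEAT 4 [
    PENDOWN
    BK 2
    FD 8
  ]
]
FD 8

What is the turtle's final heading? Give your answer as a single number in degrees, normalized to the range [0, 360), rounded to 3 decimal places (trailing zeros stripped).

Answer: 315

Derivation:
Executing turtle program step by step:
Start: pos=(7,-8), heading=315, pen down
FD 4: (7,-8) -> (9.828,-10.828) [heading=315, draw]
REPEAT 3 [
  -- iteration 1/3 --
  PD: pen down
  PD: pen down
  FD 13: (9.828,-10.828) -> (19.021,-20.021) [heading=315, draw]
  REPEAT 4 [
    -- iteration 1/4 --
    PD: pen down
    BK 2: (19.021,-20.021) -> (17.607,-18.607) [heading=315, draw]
    FD 8: (17.607,-18.607) -> (23.263,-24.263) [heading=315, draw]
    -- iteration 2/4 --
    PD: pen down
    BK 2: (23.263,-24.263) -> (21.849,-22.849) [heading=315, draw]
    FD 8: (21.849,-22.849) -> (27.506,-28.506) [heading=315, draw]
    -- iteration 3/4 --
    PD: pen down
    BK 2: (27.506,-28.506) -> (26.092,-27.092) [heading=315, draw]
    FD 8: (26.092,-27.092) -> (31.749,-32.749) [heading=315, draw]
    -- iteration 4/4 --
    PD: pen down
    BK 2: (31.749,-32.749) -> (30.335,-31.335) [heading=315, draw]
    FD 8: (30.335,-31.335) -> (35.991,-36.991) [heading=315, draw]
  ]
  -- iteration 2/3 --
  PD: pen down
  PD: pen down
  FD 13: (35.991,-36.991) -> (45.184,-46.184) [heading=315, draw]
  REPEAT 4 [
    -- iteration 1/4 --
    PD: pen down
    BK 2: (45.184,-46.184) -> (43.77,-44.77) [heading=315, draw]
    FD 8: (43.77,-44.77) -> (49.426,-50.426) [heading=315, draw]
    -- iteration 2/4 --
    PD: pen down
    BK 2: (49.426,-50.426) -> (48.012,-49.012) [heading=315, draw]
    FD 8: (48.012,-49.012) -> (53.669,-54.669) [heading=315, draw]
    -- iteration 3/4 --
    PD: pen down
    BK 2: (53.669,-54.669) -> (52.255,-53.255) [heading=315, draw]
    FD 8: (52.255,-53.255) -> (57.912,-58.912) [heading=315, draw]
    -- iteration 4/4 --
    PD: pen down
    BK 2: (57.912,-58.912) -> (56.497,-57.497) [heading=315, draw]
    FD 8: (56.497,-57.497) -> (62.154,-63.154) [heading=315, draw]
  ]
  -- iteration 3/3 --
  PD: pen down
  PD: pen down
  FD 13: (62.154,-63.154) -> (71.347,-72.347) [heading=315, draw]
  REPEAT 4 [
    -- iteration 1/4 --
    PD: pen down
    BK 2: (71.347,-72.347) -> (69.933,-70.933) [heading=315, draw]
    FD 8: (69.933,-70.933) -> (75.589,-76.589) [heading=315, draw]
    -- iteration 2/4 --
    PD: pen down
    BK 2: (75.589,-76.589) -> (74.175,-75.175) [heading=315, draw]
    FD 8: (74.175,-75.175) -> (79.832,-80.832) [heading=315, draw]
    -- iteration 3/4 --
    PD: pen down
    BK 2: (79.832,-80.832) -> (78.418,-79.418) [heading=315, draw]
    FD 8: (78.418,-79.418) -> (84.075,-85.075) [heading=315, draw]
    -- iteration 4/4 --
    PD: pen down
    BK 2: (84.075,-85.075) -> (82.66,-83.66) [heading=315, draw]
    FD 8: (82.66,-83.66) -> (88.317,-89.317) [heading=315, draw]
  ]
]
FD 8: (88.317,-89.317) -> (93.974,-94.974) [heading=315, draw]
Final: pos=(93.974,-94.974), heading=315, 29 segment(s) drawn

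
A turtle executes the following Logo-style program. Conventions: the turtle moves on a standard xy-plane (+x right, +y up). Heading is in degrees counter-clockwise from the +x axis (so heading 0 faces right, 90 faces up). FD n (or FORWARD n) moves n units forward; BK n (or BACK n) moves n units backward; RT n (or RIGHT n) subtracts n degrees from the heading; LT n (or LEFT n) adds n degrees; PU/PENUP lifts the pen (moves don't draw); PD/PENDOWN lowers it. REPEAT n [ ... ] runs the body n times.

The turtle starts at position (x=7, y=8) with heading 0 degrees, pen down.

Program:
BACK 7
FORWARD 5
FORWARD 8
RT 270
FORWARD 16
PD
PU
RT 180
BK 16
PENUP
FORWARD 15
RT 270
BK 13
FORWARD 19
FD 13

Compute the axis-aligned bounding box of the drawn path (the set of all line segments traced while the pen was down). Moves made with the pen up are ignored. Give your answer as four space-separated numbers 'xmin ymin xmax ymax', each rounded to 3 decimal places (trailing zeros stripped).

Answer: 0 8 13 24

Derivation:
Executing turtle program step by step:
Start: pos=(7,8), heading=0, pen down
BK 7: (7,8) -> (0,8) [heading=0, draw]
FD 5: (0,8) -> (5,8) [heading=0, draw]
FD 8: (5,8) -> (13,8) [heading=0, draw]
RT 270: heading 0 -> 90
FD 16: (13,8) -> (13,24) [heading=90, draw]
PD: pen down
PU: pen up
RT 180: heading 90 -> 270
BK 16: (13,24) -> (13,40) [heading=270, move]
PU: pen up
FD 15: (13,40) -> (13,25) [heading=270, move]
RT 270: heading 270 -> 0
BK 13: (13,25) -> (0,25) [heading=0, move]
FD 19: (0,25) -> (19,25) [heading=0, move]
FD 13: (19,25) -> (32,25) [heading=0, move]
Final: pos=(32,25), heading=0, 4 segment(s) drawn

Segment endpoints: x in {0, 5, 7, 13, 13}, y in {8, 24}
xmin=0, ymin=8, xmax=13, ymax=24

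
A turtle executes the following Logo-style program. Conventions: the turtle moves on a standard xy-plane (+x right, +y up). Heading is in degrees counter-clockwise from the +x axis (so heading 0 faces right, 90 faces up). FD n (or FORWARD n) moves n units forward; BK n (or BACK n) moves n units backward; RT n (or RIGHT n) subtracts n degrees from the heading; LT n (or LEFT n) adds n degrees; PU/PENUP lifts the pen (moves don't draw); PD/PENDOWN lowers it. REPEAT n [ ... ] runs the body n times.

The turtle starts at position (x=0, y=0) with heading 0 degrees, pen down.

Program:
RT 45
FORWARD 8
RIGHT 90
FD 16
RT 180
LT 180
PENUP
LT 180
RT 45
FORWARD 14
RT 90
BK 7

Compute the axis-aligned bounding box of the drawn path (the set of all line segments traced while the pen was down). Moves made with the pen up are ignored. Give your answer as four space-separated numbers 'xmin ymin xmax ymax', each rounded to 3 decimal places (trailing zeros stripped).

Answer: -5.657 -16.971 5.657 0

Derivation:
Executing turtle program step by step:
Start: pos=(0,0), heading=0, pen down
RT 45: heading 0 -> 315
FD 8: (0,0) -> (5.657,-5.657) [heading=315, draw]
RT 90: heading 315 -> 225
FD 16: (5.657,-5.657) -> (-5.657,-16.971) [heading=225, draw]
RT 180: heading 225 -> 45
LT 180: heading 45 -> 225
PU: pen up
LT 180: heading 225 -> 45
RT 45: heading 45 -> 0
FD 14: (-5.657,-16.971) -> (8.343,-16.971) [heading=0, move]
RT 90: heading 0 -> 270
BK 7: (8.343,-16.971) -> (8.343,-9.971) [heading=270, move]
Final: pos=(8.343,-9.971), heading=270, 2 segment(s) drawn

Segment endpoints: x in {-5.657, 0, 5.657}, y in {-16.971, -5.657, 0}
xmin=-5.657, ymin=-16.971, xmax=5.657, ymax=0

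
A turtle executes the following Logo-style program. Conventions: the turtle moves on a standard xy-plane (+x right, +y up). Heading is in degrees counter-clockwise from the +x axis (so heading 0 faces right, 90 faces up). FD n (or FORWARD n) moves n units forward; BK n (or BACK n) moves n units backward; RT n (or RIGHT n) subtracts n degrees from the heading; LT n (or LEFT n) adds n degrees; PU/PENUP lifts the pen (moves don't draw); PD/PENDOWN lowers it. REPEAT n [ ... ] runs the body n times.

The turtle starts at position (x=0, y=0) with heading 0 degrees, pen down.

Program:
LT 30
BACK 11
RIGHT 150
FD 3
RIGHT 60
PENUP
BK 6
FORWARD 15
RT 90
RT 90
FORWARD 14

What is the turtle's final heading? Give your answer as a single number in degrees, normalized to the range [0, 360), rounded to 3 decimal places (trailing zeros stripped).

Executing turtle program step by step:
Start: pos=(0,0), heading=0, pen down
LT 30: heading 0 -> 30
BK 11: (0,0) -> (-9.526,-5.5) [heading=30, draw]
RT 150: heading 30 -> 240
FD 3: (-9.526,-5.5) -> (-11.026,-8.098) [heading=240, draw]
RT 60: heading 240 -> 180
PU: pen up
BK 6: (-11.026,-8.098) -> (-5.026,-8.098) [heading=180, move]
FD 15: (-5.026,-8.098) -> (-20.026,-8.098) [heading=180, move]
RT 90: heading 180 -> 90
RT 90: heading 90 -> 0
FD 14: (-20.026,-8.098) -> (-6.026,-8.098) [heading=0, move]
Final: pos=(-6.026,-8.098), heading=0, 2 segment(s) drawn

Answer: 0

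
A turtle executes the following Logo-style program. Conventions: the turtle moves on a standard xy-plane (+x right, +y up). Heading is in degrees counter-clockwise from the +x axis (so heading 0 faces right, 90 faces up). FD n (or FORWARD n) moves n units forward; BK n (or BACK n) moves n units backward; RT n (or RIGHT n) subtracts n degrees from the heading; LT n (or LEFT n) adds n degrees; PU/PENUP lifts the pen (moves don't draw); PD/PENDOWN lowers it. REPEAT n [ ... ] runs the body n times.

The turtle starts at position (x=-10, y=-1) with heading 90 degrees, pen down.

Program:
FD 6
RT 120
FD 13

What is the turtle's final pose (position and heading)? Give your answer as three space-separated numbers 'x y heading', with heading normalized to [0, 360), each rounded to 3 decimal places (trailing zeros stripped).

Answer: 1.258 -1.5 330

Derivation:
Executing turtle program step by step:
Start: pos=(-10,-1), heading=90, pen down
FD 6: (-10,-1) -> (-10,5) [heading=90, draw]
RT 120: heading 90 -> 330
FD 13: (-10,5) -> (1.258,-1.5) [heading=330, draw]
Final: pos=(1.258,-1.5), heading=330, 2 segment(s) drawn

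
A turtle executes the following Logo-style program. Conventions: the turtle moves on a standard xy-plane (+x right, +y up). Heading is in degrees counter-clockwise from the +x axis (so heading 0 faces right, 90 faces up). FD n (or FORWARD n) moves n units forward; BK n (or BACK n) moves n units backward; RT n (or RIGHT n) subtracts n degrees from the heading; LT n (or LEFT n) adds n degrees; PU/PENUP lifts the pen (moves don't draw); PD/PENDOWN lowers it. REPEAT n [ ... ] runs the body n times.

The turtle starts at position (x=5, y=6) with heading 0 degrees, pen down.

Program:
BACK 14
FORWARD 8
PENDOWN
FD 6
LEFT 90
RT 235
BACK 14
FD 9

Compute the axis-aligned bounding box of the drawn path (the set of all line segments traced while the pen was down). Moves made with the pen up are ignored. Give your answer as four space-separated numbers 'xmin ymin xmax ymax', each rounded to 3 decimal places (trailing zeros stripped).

Executing turtle program step by step:
Start: pos=(5,6), heading=0, pen down
BK 14: (5,6) -> (-9,6) [heading=0, draw]
FD 8: (-9,6) -> (-1,6) [heading=0, draw]
PD: pen down
FD 6: (-1,6) -> (5,6) [heading=0, draw]
LT 90: heading 0 -> 90
RT 235: heading 90 -> 215
BK 14: (5,6) -> (16.468,14.03) [heading=215, draw]
FD 9: (16.468,14.03) -> (9.096,8.868) [heading=215, draw]
Final: pos=(9.096,8.868), heading=215, 5 segment(s) drawn

Segment endpoints: x in {-9, -1, 5, 9.096, 16.468}, y in {6, 8.868, 14.03}
xmin=-9, ymin=6, xmax=16.468, ymax=14.03

Answer: -9 6 16.468 14.03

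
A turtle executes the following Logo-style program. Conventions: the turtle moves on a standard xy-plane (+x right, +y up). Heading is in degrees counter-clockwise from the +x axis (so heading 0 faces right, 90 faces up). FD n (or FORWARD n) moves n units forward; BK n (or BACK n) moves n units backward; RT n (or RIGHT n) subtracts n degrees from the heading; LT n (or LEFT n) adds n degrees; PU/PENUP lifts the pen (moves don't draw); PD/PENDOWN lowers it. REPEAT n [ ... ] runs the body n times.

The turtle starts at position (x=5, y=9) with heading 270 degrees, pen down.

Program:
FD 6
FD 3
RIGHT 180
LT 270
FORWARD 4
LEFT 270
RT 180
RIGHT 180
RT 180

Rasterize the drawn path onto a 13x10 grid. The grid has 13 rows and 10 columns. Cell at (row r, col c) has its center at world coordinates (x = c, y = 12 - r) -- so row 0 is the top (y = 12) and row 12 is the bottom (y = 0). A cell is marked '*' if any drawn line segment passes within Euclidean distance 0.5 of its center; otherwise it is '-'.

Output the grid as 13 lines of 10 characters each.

Answer: ----------
----------
----------
-----*----
-----*----
-----*----
-----*----
-----*----
-----*----
-----*----
-----*----
-----*----
-----*****

Derivation:
Segment 0: (5,9) -> (5,3)
Segment 1: (5,3) -> (5,0)
Segment 2: (5,0) -> (9,-0)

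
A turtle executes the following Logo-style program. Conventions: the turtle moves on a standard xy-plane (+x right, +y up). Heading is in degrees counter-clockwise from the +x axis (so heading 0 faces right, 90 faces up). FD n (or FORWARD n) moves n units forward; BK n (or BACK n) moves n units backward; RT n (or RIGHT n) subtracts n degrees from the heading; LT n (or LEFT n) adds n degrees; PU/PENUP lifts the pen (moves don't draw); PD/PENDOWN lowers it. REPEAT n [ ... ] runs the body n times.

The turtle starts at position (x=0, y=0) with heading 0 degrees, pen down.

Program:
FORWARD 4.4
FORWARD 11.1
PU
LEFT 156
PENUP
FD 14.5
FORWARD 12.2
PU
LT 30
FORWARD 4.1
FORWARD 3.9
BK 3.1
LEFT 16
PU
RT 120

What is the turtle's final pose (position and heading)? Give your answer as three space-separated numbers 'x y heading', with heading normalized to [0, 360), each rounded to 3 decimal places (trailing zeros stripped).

Executing turtle program step by step:
Start: pos=(0,0), heading=0, pen down
FD 4.4: (0,0) -> (4.4,0) [heading=0, draw]
FD 11.1: (4.4,0) -> (15.5,0) [heading=0, draw]
PU: pen up
LT 156: heading 0 -> 156
PU: pen up
FD 14.5: (15.5,0) -> (2.254,5.898) [heading=156, move]
FD 12.2: (2.254,5.898) -> (-8.892,10.86) [heading=156, move]
PU: pen up
LT 30: heading 156 -> 186
FD 4.1: (-8.892,10.86) -> (-12.969,10.431) [heading=186, move]
FD 3.9: (-12.969,10.431) -> (-16.848,10.024) [heading=186, move]
BK 3.1: (-16.848,10.024) -> (-13.765,10.348) [heading=186, move]
LT 16: heading 186 -> 202
PU: pen up
RT 120: heading 202 -> 82
Final: pos=(-13.765,10.348), heading=82, 2 segment(s) drawn

Answer: -13.765 10.348 82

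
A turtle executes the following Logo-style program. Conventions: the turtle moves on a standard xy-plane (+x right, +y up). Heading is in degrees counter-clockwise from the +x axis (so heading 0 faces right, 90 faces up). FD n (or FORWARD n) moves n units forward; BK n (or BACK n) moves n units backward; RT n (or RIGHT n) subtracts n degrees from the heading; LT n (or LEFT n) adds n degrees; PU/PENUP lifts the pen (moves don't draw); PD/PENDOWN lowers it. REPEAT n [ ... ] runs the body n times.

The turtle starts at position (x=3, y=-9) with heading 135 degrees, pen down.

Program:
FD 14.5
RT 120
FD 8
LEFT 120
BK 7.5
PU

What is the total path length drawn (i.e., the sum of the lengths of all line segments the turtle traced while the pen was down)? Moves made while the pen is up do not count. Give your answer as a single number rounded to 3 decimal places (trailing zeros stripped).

Executing turtle program step by step:
Start: pos=(3,-9), heading=135, pen down
FD 14.5: (3,-9) -> (-7.253,1.253) [heading=135, draw]
RT 120: heading 135 -> 15
FD 8: (-7.253,1.253) -> (0.474,3.324) [heading=15, draw]
LT 120: heading 15 -> 135
BK 7.5: (0.474,3.324) -> (5.778,-1.98) [heading=135, draw]
PU: pen up
Final: pos=(5.778,-1.98), heading=135, 3 segment(s) drawn

Segment lengths:
  seg 1: (3,-9) -> (-7.253,1.253), length = 14.5
  seg 2: (-7.253,1.253) -> (0.474,3.324), length = 8
  seg 3: (0.474,3.324) -> (5.778,-1.98), length = 7.5
Total = 30

Answer: 30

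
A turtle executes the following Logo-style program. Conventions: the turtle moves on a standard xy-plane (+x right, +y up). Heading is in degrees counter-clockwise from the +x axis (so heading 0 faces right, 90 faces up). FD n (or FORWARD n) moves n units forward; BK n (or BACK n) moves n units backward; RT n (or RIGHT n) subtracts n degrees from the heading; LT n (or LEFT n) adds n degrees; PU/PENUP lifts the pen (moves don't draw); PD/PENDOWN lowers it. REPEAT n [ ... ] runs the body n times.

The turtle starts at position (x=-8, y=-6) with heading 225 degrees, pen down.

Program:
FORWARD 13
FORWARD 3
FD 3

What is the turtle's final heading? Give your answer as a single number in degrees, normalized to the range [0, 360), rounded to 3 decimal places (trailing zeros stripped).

Answer: 225

Derivation:
Executing turtle program step by step:
Start: pos=(-8,-6), heading=225, pen down
FD 13: (-8,-6) -> (-17.192,-15.192) [heading=225, draw]
FD 3: (-17.192,-15.192) -> (-19.314,-17.314) [heading=225, draw]
FD 3: (-19.314,-17.314) -> (-21.435,-19.435) [heading=225, draw]
Final: pos=(-21.435,-19.435), heading=225, 3 segment(s) drawn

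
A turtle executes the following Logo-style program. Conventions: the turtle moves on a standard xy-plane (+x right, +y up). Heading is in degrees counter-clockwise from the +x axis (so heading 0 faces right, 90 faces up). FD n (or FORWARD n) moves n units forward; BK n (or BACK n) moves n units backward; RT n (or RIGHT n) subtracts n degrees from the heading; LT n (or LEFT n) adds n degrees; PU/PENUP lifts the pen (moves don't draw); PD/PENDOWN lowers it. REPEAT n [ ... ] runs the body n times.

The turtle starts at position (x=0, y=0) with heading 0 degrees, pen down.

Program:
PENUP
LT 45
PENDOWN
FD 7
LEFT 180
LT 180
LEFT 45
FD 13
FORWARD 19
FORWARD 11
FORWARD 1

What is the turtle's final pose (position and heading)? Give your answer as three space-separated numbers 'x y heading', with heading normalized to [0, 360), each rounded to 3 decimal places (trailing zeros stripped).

Answer: 4.95 48.95 90

Derivation:
Executing turtle program step by step:
Start: pos=(0,0), heading=0, pen down
PU: pen up
LT 45: heading 0 -> 45
PD: pen down
FD 7: (0,0) -> (4.95,4.95) [heading=45, draw]
LT 180: heading 45 -> 225
LT 180: heading 225 -> 45
LT 45: heading 45 -> 90
FD 13: (4.95,4.95) -> (4.95,17.95) [heading=90, draw]
FD 19: (4.95,17.95) -> (4.95,36.95) [heading=90, draw]
FD 11: (4.95,36.95) -> (4.95,47.95) [heading=90, draw]
FD 1: (4.95,47.95) -> (4.95,48.95) [heading=90, draw]
Final: pos=(4.95,48.95), heading=90, 5 segment(s) drawn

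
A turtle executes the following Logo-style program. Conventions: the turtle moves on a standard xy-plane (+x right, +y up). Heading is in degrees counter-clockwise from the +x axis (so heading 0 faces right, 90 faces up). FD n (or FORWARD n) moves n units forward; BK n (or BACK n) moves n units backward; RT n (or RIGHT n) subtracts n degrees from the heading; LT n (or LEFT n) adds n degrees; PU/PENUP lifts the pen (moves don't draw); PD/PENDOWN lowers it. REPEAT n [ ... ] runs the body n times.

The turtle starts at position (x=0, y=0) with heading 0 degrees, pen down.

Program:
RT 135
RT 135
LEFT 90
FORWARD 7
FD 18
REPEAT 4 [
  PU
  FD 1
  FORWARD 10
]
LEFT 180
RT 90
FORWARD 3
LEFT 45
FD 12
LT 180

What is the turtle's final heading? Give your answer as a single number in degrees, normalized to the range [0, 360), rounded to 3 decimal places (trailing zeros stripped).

Executing turtle program step by step:
Start: pos=(0,0), heading=0, pen down
RT 135: heading 0 -> 225
RT 135: heading 225 -> 90
LT 90: heading 90 -> 180
FD 7: (0,0) -> (-7,0) [heading=180, draw]
FD 18: (-7,0) -> (-25,0) [heading=180, draw]
REPEAT 4 [
  -- iteration 1/4 --
  PU: pen up
  FD 1: (-25,0) -> (-26,0) [heading=180, move]
  FD 10: (-26,0) -> (-36,0) [heading=180, move]
  -- iteration 2/4 --
  PU: pen up
  FD 1: (-36,0) -> (-37,0) [heading=180, move]
  FD 10: (-37,0) -> (-47,0) [heading=180, move]
  -- iteration 3/4 --
  PU: pen up
  FD 1: (-47,0) -> (-48,0) [heading=180, move]
  FD 10: (-48,0) -> (-58,0) [heading=180, move]
  -- iteration 4/4 --
  PU: pen up
  FD 1: (-58,0) -> (-59,0) [heading=180, move]
  FD 10: (-59,0) -> (-69,0) [heading=180, move]
]
LT 180: heading 180 -> 0
RT 90: heading 0 -> 270
FD 3: (-69,0) -> (-69,-3) [heading=270, move]
LT 45: heading 270 -> 315
FD 12: (-69,-3) -> (-60.515,-11.485) [heading=315, move]
LT 180: heading 315 -> 135
Final: pos=(-60.515,-11.485), heading=135, 2 segment(s) drawn

Answer: 135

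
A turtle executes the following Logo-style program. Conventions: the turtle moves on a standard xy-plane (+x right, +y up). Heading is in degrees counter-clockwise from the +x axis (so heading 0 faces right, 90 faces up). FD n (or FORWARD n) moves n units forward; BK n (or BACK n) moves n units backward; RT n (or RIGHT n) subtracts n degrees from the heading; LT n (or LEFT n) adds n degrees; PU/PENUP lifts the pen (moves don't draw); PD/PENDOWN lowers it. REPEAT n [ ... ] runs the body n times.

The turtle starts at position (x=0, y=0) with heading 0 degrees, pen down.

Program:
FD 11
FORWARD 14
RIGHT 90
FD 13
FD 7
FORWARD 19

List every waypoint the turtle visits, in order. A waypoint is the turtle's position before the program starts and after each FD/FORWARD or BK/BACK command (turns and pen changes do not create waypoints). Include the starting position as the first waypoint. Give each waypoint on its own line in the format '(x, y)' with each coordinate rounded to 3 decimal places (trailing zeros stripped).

Answer: (0, 0)
(11, 0)
(25, 0)
(25, -13)
(25, -20)
(25, -39)

Derivation:
Executing turtle program step by step:
Start: pos=(0,0), heading=0, pen down
FD 11: (0,0) -> (11,0) [heading=0, draw]
FD 14: (11,0) -> (25,0) [heading=0, draw]
RT 90: heading 0 -> 270
FD 13: (25,0) -> (25,-13) [heading=270, draw]
FD 7: (25,-13) -> (25,-20) [heading=270, draw]
FD 19: (25,-20) -> (25,-39) [heading=270, draw]
Final: pos=(25,-39), heading=270, 5 segment(s) drawn
Waypoints (6 total):
(0, 0)
(11, 0)
(25, 0)
(25, -13)
(25, -20)
(25, -39)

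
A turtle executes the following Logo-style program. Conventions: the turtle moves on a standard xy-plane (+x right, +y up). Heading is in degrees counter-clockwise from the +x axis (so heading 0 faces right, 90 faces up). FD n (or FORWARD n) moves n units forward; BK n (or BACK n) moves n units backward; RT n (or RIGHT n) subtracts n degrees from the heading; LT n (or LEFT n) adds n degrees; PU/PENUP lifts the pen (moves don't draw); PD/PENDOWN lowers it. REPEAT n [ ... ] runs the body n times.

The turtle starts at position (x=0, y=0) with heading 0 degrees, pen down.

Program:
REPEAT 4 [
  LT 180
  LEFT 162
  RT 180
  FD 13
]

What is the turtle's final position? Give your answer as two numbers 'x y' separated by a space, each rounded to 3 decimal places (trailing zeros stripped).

Executing turtle program step by step:
Start: pos=(0,0), heading=0, pen down
REPEAT 4 [
  -- iteration 1/4 --
  LT 180: heading 0 -> 180
  LT 162: heading 180 -> 342
  RT 180: heading 342 -> 162
  FD 13: (0,0) -> (-12.364,4.017) [heading=162, draw]
  -- iteration 2/4 --
  LT 180: heading 162 -> 342
  LT 162: heading 342 -> 144
  RT 180: heading 144 -> 324
  FD 13: (-12.364,4.017) -> (-1.847,-3.624) [heading=324, draw]
  -- iteration 3/4 --
  LT 180: heading 324 -> 144
  LT 162: heading 144 -> 306
  RT 180: heading 306 -> 126
  FD 13: (-1.847,-3.624) -> (-9.488,6.893) [heading=126, draw]
  -- iteration 4/4 --
  LT 180: heading 126 -> 306
  LT 162: heading 306 -> 108
  RT 180: heading 108 -> 288
  FD 13: (-9.488,6.893) -> (-5.471,-5.471) [heading=288, draw]
]
Final: pos=(-5.471,-5.471), heading=288, 4 segment(s) drawn

Answer: -5.471 -5.471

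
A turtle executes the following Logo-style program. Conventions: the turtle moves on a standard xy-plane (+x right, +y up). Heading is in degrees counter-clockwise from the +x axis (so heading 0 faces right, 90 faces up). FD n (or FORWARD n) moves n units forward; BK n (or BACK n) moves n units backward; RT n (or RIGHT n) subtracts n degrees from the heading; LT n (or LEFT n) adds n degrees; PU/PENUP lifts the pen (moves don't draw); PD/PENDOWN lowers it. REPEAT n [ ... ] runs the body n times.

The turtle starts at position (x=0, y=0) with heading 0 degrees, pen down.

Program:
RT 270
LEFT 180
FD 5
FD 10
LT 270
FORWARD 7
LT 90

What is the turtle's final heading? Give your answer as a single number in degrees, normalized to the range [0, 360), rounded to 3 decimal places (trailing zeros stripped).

Answer: 270

Derivation:
Executing turtle program step by step:
Start: pos=(0,0), heading=0, pen down
RT 270: heading 0 -> 90
LT 180: heading 90 -> 270
FD 5: (0,0) -> (0,-5) [heading=270, draw]
FD 10: (0,-5) -> (0,-15) [heading=270, draw]
LT 270: heading 270 -> 180
FD 7: (0,-15) -> (-7,-15) [heading=180, draw]
LT 90: heading 180 -> 270
Final: pos=(-7,-15), heading=270, 3 segment(s) drawn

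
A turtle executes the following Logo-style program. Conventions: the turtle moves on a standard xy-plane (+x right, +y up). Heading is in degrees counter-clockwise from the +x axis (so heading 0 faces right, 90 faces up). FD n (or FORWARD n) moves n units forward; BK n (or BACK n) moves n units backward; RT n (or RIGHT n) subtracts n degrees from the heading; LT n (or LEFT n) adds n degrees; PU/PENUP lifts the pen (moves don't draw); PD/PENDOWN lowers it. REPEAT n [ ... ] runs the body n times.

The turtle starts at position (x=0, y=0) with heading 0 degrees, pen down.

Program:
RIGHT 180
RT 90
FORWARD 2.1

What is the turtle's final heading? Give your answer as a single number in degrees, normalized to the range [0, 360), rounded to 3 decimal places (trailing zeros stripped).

Answer: 90

Derivation:
Executing turtle program step by step:
Start: pos=(0,0), heading=0, pen down
RT 180: heading 0 -> 180
RT 90: heading 180 -> 90
FD 2.1: (0,0) -> (0,2.1) [heading=90, draw]
Final: pos=(0,2.1), heading=90, 1 segment(s) drawn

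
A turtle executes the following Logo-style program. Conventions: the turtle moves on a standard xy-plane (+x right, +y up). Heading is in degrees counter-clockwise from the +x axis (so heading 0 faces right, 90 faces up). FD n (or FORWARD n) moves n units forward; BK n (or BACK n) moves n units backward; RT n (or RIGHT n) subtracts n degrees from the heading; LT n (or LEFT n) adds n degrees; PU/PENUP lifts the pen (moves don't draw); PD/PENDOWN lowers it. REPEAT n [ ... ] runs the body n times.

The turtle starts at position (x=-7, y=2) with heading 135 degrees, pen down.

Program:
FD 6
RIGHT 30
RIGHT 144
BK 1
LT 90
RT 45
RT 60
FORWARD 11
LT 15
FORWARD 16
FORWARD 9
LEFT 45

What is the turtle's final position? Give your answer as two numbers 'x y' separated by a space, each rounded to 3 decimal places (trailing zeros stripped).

Answer: 13.875 -17.76

Derivation:
Executing turtle program step by step:
Start: pos=(-7,2), heading=135, pen down
FD 6: (-7,2) -> (-11.243,6.243) [heading=135, draw]
RT 30: heading 135 -> 105
RT 144: heading 105 -> 321
BK 1: (-11.243,6.243) -> (-12.02,6.872) [heading=321, draw]
LT 90: heading 321 -> 51
RT 45: heading 51 -> 6
RT 60: heading 6 -> 306
FD 11: (-12.02,6.872) -> (-5.554,-2.027) [heading=306, draw]
LT 15: heading 306 -> 321
FD 16: (-5.554,-2.027) -> (6.88,-12.096) [heading=321, draw]
FD 9: (6.88,-12.096) -> (13.875,-17.76) [heading=321, draw]
LT 45: heading 321 -> 6
Final: pos=(13.875,-17.76), heading=6, 5 segment(s) drawn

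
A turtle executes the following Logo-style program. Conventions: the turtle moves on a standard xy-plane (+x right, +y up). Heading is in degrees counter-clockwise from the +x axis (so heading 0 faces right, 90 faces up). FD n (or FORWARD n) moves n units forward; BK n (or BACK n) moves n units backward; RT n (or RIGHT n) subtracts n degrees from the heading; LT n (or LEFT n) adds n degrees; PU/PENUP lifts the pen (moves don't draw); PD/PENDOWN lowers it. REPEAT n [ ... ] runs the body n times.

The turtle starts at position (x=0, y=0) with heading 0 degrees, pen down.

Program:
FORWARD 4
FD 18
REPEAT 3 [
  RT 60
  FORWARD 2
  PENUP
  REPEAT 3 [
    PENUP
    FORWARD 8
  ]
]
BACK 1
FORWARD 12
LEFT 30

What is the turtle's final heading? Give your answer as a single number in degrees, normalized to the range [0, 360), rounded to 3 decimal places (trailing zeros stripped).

Executing turtle program step by step:
Start: pos=(0,0), heading=0, pen down
FD 4: (0,0) -> (4,0) [heading=0, draw]
FD 18: (4,0) -> (22,0) [heading=0, draw]
REPEAT 3 [
  -- iteration 1/3 --
  RT 60: heading 0 -> 300
  FD 2: (22,0) -> (23,-1.732) [heading=300, draw]
  PU: pen up
  REPEAT 3 [
    -- iteration 1/3 --
    PU: pen up
    FD 8: (23,-1.732) -> (27,-8.66) [heading=300, move]
    -- iteration 2/3 --
    PU: pen up
    FD 8: (27,-8.66) -> (31,-15.588) [heading=300, move]
    -- iteration 3/3 --
    PU: pen up
    FD 8: (31,-15.588) -> (35,-22.517) [heading=300, move]
  ]
  -- iteration 2/3 --
  RT 60: heading 300 -> 240
  FD 2: (35,-22.517) -> (34,-24.249) [heading=240, move]
  PU: pen up
  REPEAT 3 [
    -- iteration 1/3 --
    PU: pen up
    FD 8: (34,-24.249) -> (30,-31.177) [heading=240, move]
    -- iteration 2/3 --
    PU: pen up
    FD 8: (30,-31.177) -> (26,-38.105) [heading=240, move]
    -- iteration 3/3 --
    PU: pen up
    FD 8: (26,-38.105) -> (22,-45.033) [heading=240, move]
  ]
  -- iteration 3/3 --
  RT 60: heading 240 -> 180
  FD 2: (22,-45.033) -> (20,-45.033) [heading=180, move]
  PU: pen up
  REPEAT 3 [
    -- iteration 1/3 --
    PU: pen up
    FD 8: (20,-45.033) -> (12,-45.033) [heading=180, move]
    -- iteration 2/3 --
    PU: pen up
    FD 8: (12,-45.033) -> (4,-45.033) [heading=180, move]
    -- iteration 3/3 --
    PU: pen up
    FD 8: (4,-45.033) -> (-4,-45.033) [heading=180, move]
  ]
]
BK 1: (-4,-45.033) -> (-3,-45.033) [heading=180, move]
FD 12: (-3,-45.033) -> (-15,-45.033) [heading=180, move]
LT 30: heading 180 -> 210
Final: pos=(-15,-45.033), heading=210, 3 segment(s) drawn

Answer: 210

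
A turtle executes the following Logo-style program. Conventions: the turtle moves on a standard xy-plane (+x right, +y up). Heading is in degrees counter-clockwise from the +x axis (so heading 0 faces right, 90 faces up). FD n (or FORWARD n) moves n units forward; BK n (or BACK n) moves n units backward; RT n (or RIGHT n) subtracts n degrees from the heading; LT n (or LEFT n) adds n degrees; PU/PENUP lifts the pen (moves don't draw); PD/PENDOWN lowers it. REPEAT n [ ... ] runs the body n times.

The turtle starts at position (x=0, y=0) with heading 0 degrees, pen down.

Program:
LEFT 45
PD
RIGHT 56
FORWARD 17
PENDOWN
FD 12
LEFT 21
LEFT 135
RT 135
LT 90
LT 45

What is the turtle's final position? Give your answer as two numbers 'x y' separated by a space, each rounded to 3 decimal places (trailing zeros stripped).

Executing turtle program step by step:
Start: pos=(0,0), heading=0, pen down
LT 45: heading 0 -> 45
PD: pen down
RT 56: heading 45 -> 349
FD 17: (0,0) -> (16.688,-3.244) [heading=349, draw]
PD: pen down
FD 12: (16.688,-3.244) -> (28.467,-5.533) [heading=349, draw]
LT 21: heading 349 -> 10
LT 135: heading 10 -> 145
RT 135: heading 145 -> 10
LT 90: heading 10 -> 100
LT 45: heading 100 -> 145
Final: pos=(28.467,-5.533), heading=145, 2 segment(s) drawn

Answer: 28.467 -5.533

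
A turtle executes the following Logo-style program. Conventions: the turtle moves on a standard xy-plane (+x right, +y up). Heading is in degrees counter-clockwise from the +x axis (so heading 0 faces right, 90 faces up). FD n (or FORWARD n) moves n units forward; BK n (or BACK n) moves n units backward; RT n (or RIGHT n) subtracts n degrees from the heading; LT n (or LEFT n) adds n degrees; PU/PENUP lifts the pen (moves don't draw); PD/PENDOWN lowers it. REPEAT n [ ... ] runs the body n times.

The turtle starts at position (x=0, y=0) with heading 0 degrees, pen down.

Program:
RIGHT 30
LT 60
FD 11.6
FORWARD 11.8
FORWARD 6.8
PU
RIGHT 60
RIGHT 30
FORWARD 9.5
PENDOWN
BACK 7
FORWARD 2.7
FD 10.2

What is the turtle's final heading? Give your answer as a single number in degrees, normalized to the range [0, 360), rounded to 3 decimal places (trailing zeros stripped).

Executing turtle program step by step:
Start: pos=(0,0), heading=0, pen down
RT 30: heading 0 -> 330
LT 60: heading 330 -> 30
FD 11.6: (0,0) -> (10.046,5.8) [heading=30, draw]
FD 11.8: (10.046,5.8) -> (20.265,11.7) [heading=30, draw]
FD 6.8: (20.265,11.7) -> (26.154,15.1) [heading=30, draw]
PU: pen up
RT 60: heading 30 -> 330
RT 30: heading 330 -> 300
FD 9.5: (26.154,15.1) -> (30.904,6.873) [heading=300, move]
PD: pen down
BK 7: (30.904,6.873) -> (27.404,12.935) [heading=300, draw]
FD 2.7: (27.404,12.935) -> (28.754,10.597) [heading=300, draw]
FD 10.2: (28.754,10.597) -> (33.854,1.763) [heading=300, draw]
Final: pos=(33.854,1.763), heading=300, 6 segment(s) drawn

Answer: 300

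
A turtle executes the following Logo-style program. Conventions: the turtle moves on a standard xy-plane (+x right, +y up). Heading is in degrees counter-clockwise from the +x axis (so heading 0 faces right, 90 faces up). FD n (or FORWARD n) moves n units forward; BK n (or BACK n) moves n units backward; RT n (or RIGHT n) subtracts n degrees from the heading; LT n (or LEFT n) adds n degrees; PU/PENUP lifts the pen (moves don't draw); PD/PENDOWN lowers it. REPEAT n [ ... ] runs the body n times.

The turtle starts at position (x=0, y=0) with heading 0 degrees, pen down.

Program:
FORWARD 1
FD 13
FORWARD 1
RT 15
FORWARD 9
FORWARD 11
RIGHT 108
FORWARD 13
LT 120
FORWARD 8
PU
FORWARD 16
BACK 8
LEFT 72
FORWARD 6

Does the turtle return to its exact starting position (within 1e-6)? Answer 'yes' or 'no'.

Executing turtle program step by step:
Start: pos=(0,0), heading=0, pen down
FD 1: (0,0) -> (1,0) [heading=0, draw]
FD 13: (1,0) -> (14,0) [heading=0, draw]
FD 1: (14,0) -> (15,0) [heading=0, draw]
RT 15: heading 0 -> 345
FD 9: (15,0) -> (23.693,-2.329) [heading=345, draw]
FD 11: (23.693,-2.329) -> (34.319,-5.176) [heading=345, draw]
RT 108: heading 345 -> 237
FD 13: (34.319,-5.176) -> (27.238,-16.079) [heading=237, draw]
LT 120: heading 237 -> 357
FD 8: (27.238,-16.079) -> (35.227,-16.498) [heading=357, draw]
PU: pen up
FD 16: (35.227,-16.498) -> (51.205,-17.335) [heading=357, move]
BK 8: (51.205,-17.335) -> (43.216,-16.916) [heading=357, move]
LT 72: heading 357 -> 69
FD 6: (43.216,-16.916) -> (45.366,-11.315) [heading=69, move]
Final: pos=(45.366,-11.315), heading=69, 7 segment(s) drawn

Start position: (0, 0)
Final position: (45.366, -11.315)
Distance = 46.756; >= 1e-6 -> NOT closed

Answer: no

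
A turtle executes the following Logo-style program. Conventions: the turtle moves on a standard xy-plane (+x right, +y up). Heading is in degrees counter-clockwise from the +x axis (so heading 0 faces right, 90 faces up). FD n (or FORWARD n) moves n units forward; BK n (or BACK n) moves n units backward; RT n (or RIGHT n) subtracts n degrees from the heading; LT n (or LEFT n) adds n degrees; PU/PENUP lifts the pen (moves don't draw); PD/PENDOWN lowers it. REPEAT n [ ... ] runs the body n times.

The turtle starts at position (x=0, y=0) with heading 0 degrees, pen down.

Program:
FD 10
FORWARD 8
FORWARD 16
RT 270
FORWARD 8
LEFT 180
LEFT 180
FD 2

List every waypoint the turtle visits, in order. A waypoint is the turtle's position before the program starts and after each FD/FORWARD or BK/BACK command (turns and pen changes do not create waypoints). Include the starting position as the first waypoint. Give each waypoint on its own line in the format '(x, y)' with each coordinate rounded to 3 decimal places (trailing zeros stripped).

Answer: (0, 0)
(10, 0)
(18, 0)
(34, 0)
(34, 8)
(34, 10)

Derivation:
Executing turtle program step by step:
Start: pos=(0,0), heading=0, pen down
FD 10: (0,0) -> (10,0) [heading=0, draw]
FD 8: (10,0) -> (18,0) [heading=0, draw]
FD 16: (18,0) -> (34,0) [heading=0, draw]
RT 270: heading 0 -> 90
FD 8: (34,0) -> (34,8) [heading=90, draw]
LT 180: heading 90 -> 270
LT 180: heading 270 -> 90
FD 2: (34,8) -> (34,10) [heading=90, draw]
Final: pos=(34,10), heading=90, 5 segment(s) drawn
Waypoints (6 total):
(0, 0)
(10, 0)
(18, 0)
(34, 0)
(34, 8)
(34, 10)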